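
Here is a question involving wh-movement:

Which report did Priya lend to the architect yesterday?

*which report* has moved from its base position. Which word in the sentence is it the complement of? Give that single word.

lend

In situ: Priya did lend which report to the architect yesterday.
The filler 'which report' is interpreted as the direct object of 'lend'. It moves to the left edge, and the trace sits right after 'lend':
Which report did Priya lend ___ to the architect yesterday?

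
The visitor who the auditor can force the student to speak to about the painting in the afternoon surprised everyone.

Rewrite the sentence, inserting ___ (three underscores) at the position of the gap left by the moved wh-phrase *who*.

The visitor who the auditor can force the student to speak to ___ about the painting in the afternoon surprised everyone.

'who' is the object of the preposition 'to'. The gap is right after 'to'.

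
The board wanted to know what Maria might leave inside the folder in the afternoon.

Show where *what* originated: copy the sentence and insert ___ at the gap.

The board wanted to know what Maria might leave ___ inside the folder in the afternoon.

Pre-movement form: Maria might leave what inside the folder in the afternoon.
The filler 'what' is interpreted as the direct object of 'leave'. The gap is right after 'leave'.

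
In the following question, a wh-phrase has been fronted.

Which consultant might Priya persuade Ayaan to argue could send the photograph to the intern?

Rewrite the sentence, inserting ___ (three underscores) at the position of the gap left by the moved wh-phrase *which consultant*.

Before movement: Priya might persuade Ayaan to argue which consultant could send the photograph to the intern.
'which consultant' is the subject of the clause embedded under 'argue'. The gap is right after 'argue'.

Which consultant might Priya persuade Ayaan to argue ___ could send the photograph to the intern?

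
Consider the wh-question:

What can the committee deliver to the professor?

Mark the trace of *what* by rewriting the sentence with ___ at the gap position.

Underlying clause: The committee can deliver what to the professor.
'what' is the direct object of 'deliver'. The gap is right after 'deliver'.

What can the committee deliver ___ to the professor?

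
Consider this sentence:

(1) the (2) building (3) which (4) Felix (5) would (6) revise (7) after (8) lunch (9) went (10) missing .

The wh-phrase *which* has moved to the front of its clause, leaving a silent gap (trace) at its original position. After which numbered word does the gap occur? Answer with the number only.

6

The filler 'which' is interpreted as the direct object of 'revise'. Wh-movement fronts it, leaving a gap right after 'revise':
The building which Felix would revise ___ after lunch went missing.
'revise' is word 6.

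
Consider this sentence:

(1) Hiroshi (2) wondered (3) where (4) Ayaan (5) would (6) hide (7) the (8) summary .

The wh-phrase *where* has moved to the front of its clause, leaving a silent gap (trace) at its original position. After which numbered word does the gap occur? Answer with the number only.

8

In situ: Ayaan would hide the summary where.
'where' functions as the locative complement of 'hide'. Wh-movement fronts it, leaving a gap right after 'summary':
Hiroshi wondered where Ayaan would hide the summary ___.
'summary' is word 8.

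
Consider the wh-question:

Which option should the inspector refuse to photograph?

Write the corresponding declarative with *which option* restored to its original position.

'which option' functions as the direct object of 'photograph'. It moves to the left edge, and the trace sits right after 'photograph':
Which option should the inspector refuse to photograph ___?

The inspector should refuse to photograph which option.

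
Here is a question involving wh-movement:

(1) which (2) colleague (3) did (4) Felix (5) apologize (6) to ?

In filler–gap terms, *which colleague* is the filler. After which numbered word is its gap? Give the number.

6

Pre-movement form: Felix did apologize to which colleague.
'which colleague' functions as the object of the preposition 'to'. Wh-movement fronts it, leaving a gap right after 'to':
Which colleague did Felix apologize to ___?
'to' is word 6.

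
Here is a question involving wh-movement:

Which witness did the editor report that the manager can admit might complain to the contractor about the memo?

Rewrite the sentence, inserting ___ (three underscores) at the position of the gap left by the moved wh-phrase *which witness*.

Pre-movement form: The editor did report that the manager can admit which witness might complain to the contractor about the memo.
The filler 'which witness' is interpreted as the subject of the clause embedded under 'admit'. The gap is right after 'admit'.

Which witness did the editor report that the manager can admit ___ might complain to the contractor about the memo?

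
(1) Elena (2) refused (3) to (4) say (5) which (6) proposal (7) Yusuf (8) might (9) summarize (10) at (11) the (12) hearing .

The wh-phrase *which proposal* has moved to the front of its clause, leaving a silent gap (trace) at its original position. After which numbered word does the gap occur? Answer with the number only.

9

Underlying clause: Yusuf might summarize which proposal at the hearing.
The filler 'which proposal' is interpreted as the direct object of 'summarize'. Fronting leaves a gap immediately after 'summarize':
Elena refused to say which proposal Yusuf might summarize ___ at the hearing.
'summarize' is word 9.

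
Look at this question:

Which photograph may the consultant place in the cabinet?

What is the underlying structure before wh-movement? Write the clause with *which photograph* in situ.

The consultant may place which photograph in the cabinet.

'which photograph' functions as the direct object of 'place'. It moves to the left edge, and the trace sits right after 'place':
Which photograph may the consultant place ___ in the cabinet?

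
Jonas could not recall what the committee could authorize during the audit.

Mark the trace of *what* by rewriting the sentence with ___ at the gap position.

Jonas could not recall what the committee could authorize ___ during the audit.

Pre-movement form: The committee could authorize what during the audit.
'what' functions as the direct object of 'authorize'. The gap is right after 'authorize'.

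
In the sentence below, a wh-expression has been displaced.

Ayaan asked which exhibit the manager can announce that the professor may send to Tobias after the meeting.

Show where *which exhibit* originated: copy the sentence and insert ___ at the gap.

Ayaan asked which exhibit the manager can announce that the professor may send ___ to Tobias after the meeting.

Underlying clause: The manager can announce that the professor may send which exhibit to Tobias after the meeting.
'which exhibit' is the direct object of 'send'. The gap is right after 'send'.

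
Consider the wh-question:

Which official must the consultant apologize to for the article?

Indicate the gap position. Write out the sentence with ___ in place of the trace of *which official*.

Which official must the consultant apologize to ___ for the article?

In situ: The consultant must apologize to which official for the article.
The filler 'which official' is interpreted as the object of the preposition 'to'. The gap is right after 'to'.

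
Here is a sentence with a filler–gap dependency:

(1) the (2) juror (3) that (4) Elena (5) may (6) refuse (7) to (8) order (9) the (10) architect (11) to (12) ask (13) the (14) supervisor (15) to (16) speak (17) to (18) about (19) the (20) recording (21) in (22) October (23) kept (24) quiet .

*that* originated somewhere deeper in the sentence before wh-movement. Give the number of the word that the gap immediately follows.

17

'that' is the object of the preposition 'to'. It moves to the left edge, and the trace sits right after 'to':
The juror that Elena may refuse to order the architect to ask the supervisor to speak to ___ about the recording in October kept quiet.
'to' is word 17.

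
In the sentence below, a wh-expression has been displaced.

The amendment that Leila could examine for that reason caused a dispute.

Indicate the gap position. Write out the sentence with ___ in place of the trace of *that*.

'that' is the direct object of 'examine'. The gap is right after 'examine'.

The amendment that Leila could examine ___ for that reason caused a dispute.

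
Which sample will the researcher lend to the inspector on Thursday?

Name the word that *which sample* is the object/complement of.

lend

Before movement: The researcher will lend which sample to the inspector on Thursday.
'which sample' functions as the direct object of 'lend'. Wh-movement fronts it, leaving a gap right after 'lend':
Which sample will the researcher lend ___ to the inspector on Thursday?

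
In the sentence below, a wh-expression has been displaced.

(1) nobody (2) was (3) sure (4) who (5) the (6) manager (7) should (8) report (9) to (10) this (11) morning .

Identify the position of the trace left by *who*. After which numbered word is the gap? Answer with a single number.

9

Before movement: The manager should report to who this morning.
'who' functions as the object of the preposition 'to'. Fronting leaves a gap immediately after 'to':
Nobody was sure who the manager should report to ___ this morning.
'to' is word 9.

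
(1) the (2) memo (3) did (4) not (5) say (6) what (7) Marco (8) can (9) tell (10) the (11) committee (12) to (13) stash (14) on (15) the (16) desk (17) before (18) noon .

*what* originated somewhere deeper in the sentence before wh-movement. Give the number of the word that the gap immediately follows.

Underlying clause: Marco can tell the committee to stash what on the desk before noon.
'what' is the direct object of 'stash'. Fronting leaves a gap immediately after 'stash':
The memo did not say what Marco can tell the committee to stash ___ on the desk before noon.
'stash' is word 13.

13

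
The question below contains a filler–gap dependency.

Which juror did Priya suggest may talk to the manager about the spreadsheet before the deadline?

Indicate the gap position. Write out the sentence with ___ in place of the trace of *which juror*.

Which juror did Priya suggest ___ may talk to the manager about the spreadsheet before the deadline?

Underlying clause: Priya did suggest which juror may talk to the manager about the spreadsheet before the deadline.
'which juror' is the subject of the clause embedded under 'suggest'. The gap is right after 'suggest'.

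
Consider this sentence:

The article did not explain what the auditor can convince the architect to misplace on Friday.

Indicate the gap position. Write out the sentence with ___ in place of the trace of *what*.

Pre-movement form: The auditor can convince the architect to misplace what on Friday.
The filler 'what' is interpreted as the direct object of 'misplace'. The gap is right after 'misplace'.

The article did not explain what the auditor can convince the architect to misplace ___ on Friday.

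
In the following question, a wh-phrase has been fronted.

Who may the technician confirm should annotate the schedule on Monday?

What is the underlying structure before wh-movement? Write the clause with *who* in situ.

The filler 'who' is interpreted as the subject of the clause embedded under 'confirm'. It moves to the left edge, and the trace sits right after 'confirm':
Who may the technician confirm ___ should annotate the schedule on Monday?

The technician may confirm who should annotate the schedule on Monday.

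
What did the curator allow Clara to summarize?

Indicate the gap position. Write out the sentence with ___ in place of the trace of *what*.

In situ: The curator did allow Clara to summarize what.
'what' is the direct object of 'summarize'. The gap is right after 'summarize'.

What did the curator allow Clara to summarize ___?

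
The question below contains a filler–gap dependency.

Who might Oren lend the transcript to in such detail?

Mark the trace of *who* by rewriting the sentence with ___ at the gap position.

Who might Oren lend the transcript to ___ in such detail?

Underlying clause: Oren might lend the transcript to who in such detail.
'who' is the object of the preposition 'to' (recipient of 'lend'). The gap is right after 'to'.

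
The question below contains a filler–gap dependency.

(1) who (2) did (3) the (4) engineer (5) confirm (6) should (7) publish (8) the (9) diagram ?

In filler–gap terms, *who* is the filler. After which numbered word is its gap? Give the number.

Pre-movement form: The engineer did confirm who should publish the diagram.
'who' functions as the subject of the clause embedded under 'confirm'. It moves to the left edge, and the trace sits right after 'confirm':
Who did the engineer confirm ___ should publish the diagram?
'confirm' is word 5.

5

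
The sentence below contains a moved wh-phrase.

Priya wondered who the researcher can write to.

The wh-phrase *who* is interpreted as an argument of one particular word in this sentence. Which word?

Pre-movement form: The researcher can write to who.
The filler 'who' is interpreted as the object of the preposition 'to'. Wh-movement fronts it, leaving a gap right after 'to':
Priya wondered who the researcher can write to ___.

to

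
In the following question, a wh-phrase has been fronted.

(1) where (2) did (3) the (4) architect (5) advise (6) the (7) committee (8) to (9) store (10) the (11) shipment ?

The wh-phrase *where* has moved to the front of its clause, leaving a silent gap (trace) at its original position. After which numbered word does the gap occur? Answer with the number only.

11

Pre-movement form: The architect did advise the committee to store the shipment where.
'where' functions as the locative complement of 'store'. Fronting leaves a gap immediately after 'shipment':
Where did the architect advise the committee to store the shipment ___?
'shipment' is word 11.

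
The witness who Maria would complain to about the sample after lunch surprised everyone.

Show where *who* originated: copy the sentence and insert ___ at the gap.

'who' is the object of the preposition 'to'. The gap is right after 'to'.

The witness who Maria would complain to ___ about the sample after lunch surprised everyone.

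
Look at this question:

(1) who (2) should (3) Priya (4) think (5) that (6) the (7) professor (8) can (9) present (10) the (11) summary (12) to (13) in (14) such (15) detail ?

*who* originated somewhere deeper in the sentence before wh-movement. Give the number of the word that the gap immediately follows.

12

Underlying clause: Priya should think that the professor can present the summary to who in such detail.
'who' functions as the object of the preposition 'to' (recipient of 'present'). Fronting leaves a gap immediately after 'to':
Who should Priya think that the professor can present the summary to ___ in such detail?
'to' is word 12.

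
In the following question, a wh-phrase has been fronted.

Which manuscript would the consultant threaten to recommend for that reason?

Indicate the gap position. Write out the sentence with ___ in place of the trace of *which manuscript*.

Which manuscript would the consultant threaten to recommend ___ for that reason?

In situ: The consultant would threaten to recommend which manuscript for that reason.
'which manuscript' functions as the direct object of 'recommend'. The gap is right after 'recommend'.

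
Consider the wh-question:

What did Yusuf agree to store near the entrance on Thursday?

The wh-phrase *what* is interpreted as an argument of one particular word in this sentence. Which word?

store

In situ: Yusuf did agree to store what near the entrance on Thursday.
'what' is the direct object of 'store'. Wh-movement fronts it, leaving a gap right after 'store':
What did Yusuf agree to store ___ near the entrance on Thursday?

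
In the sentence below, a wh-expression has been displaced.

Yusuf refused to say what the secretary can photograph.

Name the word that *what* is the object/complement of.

photograph

Underlying clause: The secretary can photograph what.
The filler 'what' is interpreted as the direct object of 'photograph'. Wh-movement fronts it, leaving a gap right after 'photograph':
Yusuf refused to say what the secretary can photograph ___.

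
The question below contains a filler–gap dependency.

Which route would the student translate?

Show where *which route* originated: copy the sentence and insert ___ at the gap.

Which route would the student translate ___?

Pre-movement form: The student would translate which route.
'which route' functions as the direct object of 'translate'. The gap is right after 'translate'.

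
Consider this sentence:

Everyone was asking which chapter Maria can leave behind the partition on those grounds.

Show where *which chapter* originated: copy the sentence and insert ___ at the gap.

Everyone was asking which chapter Maria can leave ___ behind the partition on those grounds.

Before movement: Maria can leave which chapter behind the partition on those grounds.
The filler 'which chapter' is interpreted as the direct object of 'leave'. The gap is right after 'leave'.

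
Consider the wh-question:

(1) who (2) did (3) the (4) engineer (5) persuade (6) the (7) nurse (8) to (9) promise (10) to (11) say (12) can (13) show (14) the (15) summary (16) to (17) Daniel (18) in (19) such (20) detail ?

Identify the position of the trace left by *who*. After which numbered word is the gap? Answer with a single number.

11

Underlying clause: The engineer did persuade the nurse to promise to say who can show the summary to Daniel in such detail.
'who' is the subject of the clause embedded under 'say'. It moves to the left edge, and the trace sits right after 'say':
Who did the engineer persuade the nurse to promise to say ___ can show the summary to Daniel in such detail?
'say' is word 11.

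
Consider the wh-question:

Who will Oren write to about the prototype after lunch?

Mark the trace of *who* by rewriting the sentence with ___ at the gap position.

Underlying clause: Oren will write to who about the prototype after lunch.
'who' functions as the object of the preposition 'to'. The gap is right after 'to'.

Who will Oren write to ___ about the prototype after lunch?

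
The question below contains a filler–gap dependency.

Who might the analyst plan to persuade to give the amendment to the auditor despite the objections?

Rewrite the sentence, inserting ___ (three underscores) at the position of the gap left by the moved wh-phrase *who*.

In situ: The analyst might plan to persuade who to give the amendment to the auditor despite the objections.
'who' functions as the direct object of 'persuade'. The gap is right after 'persuade'.

Who might the analyst plan to persuade ___ to give the amendment to the auditor despite the objections?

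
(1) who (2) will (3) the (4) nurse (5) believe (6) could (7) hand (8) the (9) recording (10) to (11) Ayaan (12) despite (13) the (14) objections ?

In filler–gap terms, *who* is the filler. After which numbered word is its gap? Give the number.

Underlying clause: The nurse will believe who could hand the recording to Ayaan despite the objections.
'who' functions as the subject of the clause embedded under 'believe'. Fronting leaves a gap immediately after 'believe':
Who will the nurse believe ___ could hand the recording to Ayaan despite the objections?
'believe' is word 5.

5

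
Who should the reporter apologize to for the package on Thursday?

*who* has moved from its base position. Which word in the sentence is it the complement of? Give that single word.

Underlying clause: The reporter should apologize to who for the package on Thursday.
'who' functions as the object of the preposition 'to'. It moves to the left edge, and the trace sits right after 'to':
Who should the reporter apologize to ___ for the package on Thursday?

to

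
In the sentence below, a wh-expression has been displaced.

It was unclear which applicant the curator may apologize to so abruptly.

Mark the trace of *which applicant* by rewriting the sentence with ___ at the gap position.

It was unclear which applicant the curator may apologize to ___ so abruptly.

Before movement: The curator may apologize to which applicant so abruptly.
'which applicant' functions as the object of the preposition 'to'. The gap is right after 'to'.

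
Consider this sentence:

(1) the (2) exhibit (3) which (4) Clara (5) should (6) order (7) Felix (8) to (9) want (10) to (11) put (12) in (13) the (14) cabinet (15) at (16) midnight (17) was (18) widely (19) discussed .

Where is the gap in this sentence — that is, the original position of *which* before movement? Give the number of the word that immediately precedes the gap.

The filler 'which' is interpreted as the direct object of 'put'. Wh-movement fronts it, leaving a gap right after 'put':
The exhibit which Clara should order Felix to want to put ___ in the cabinet at midnight was widely discussed.
'put' is word 11.

11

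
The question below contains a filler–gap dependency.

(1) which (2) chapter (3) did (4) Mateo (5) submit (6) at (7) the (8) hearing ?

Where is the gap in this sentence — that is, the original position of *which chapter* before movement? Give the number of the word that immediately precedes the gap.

5

Underlying clause: Mateo did submit which chapter at the hearing.
'which chapter' is the direct object of 'submit'. It moves to the left edge, and the trace sits right after 'submit':
Which chapter did Mateo submit ___ at the hearing?
'submit' is word 5.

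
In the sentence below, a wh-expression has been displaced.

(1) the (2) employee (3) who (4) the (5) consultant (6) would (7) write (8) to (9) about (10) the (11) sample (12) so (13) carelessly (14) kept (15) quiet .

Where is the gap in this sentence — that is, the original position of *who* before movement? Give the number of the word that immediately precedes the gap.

8

'who' is the object of the preposition 'to'. Fronting leaves a gap immediately after 'to':
The employee who the consultant would write to ___ about the sample so carelessly kept quiet.
'to' is word 8.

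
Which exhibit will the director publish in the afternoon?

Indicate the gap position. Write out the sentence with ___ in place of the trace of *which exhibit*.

Pre-movement form: The director will publish which exhibit in the afternoon.
'which exhibit' functions as the direct object of 'publish'. The gap is right after 'publish'.

Which exhibit will the director publish ___ in the afternoon?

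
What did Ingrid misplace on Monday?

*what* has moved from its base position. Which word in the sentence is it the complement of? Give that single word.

Underlying clause: Ingrid did misplace what on Monday.
The filler 'what' is interpreted as the direct object of 'misplace'. It moves to the left edge, and the trace sits right after 'misplace':
What did Ingrid misplace ___ on Monday?

misplace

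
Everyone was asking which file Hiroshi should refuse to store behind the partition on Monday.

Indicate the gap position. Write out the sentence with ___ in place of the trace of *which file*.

Everyone was asking which file Hiroshi should refuse to store ___ behind the partition on Monday.

Before movement: Hiroshi should refuse to store which file behind the partition on Monday.
The filler 'which file' is interpreted as the direct object of 'store'. The gap is right after 'store'.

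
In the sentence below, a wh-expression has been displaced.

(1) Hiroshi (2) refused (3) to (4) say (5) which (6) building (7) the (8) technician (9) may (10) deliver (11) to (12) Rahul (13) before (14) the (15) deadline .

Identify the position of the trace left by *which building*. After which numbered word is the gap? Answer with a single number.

10

In situ: The technician may deliver which building to Rahul before the deadline.
'which building' functions as the direct object of 'deliver'. Fronting leaves a gap immediately after 'deliver':
Hiroshi refused to say which building the technician may deliver ___ to Rahul before the deadline.
'deliver' is word 10.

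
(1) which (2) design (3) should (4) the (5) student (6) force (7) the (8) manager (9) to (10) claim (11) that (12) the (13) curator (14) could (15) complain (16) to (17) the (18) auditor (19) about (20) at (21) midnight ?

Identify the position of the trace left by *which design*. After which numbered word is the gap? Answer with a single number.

19

Before movement: The student should force the manager to claim that the curator could complain to the auditor about which design at midnight.
The filler 'which design' is interpreted as the object of the preposition 'about'. Fronting leaves a gap immediately after 'about':
Which design should the student force the manager to claim that the curator could complain to the auditor about ___ at midnight?
'about' is word 19.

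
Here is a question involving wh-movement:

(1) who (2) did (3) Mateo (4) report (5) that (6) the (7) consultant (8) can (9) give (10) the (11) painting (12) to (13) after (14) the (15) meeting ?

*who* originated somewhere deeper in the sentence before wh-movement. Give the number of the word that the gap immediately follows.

12

In situ: Mateo did report that the consultant can give the painting to who after the meeting.
'who' functions as the object of the preposition 'to' (recipient of 'give'). Wh-movement fronts it, leaving a gap right after 'to':
Who did Mateo report that the consultant can give the painting to ___ after the meeting?
'to' is word 12.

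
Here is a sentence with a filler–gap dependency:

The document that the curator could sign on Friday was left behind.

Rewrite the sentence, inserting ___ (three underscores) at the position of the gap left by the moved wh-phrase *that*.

'that' is the direct object of 'sign'. The gap is right after 'sign'.

The document that the curator could sign ___ on Friday was left behind.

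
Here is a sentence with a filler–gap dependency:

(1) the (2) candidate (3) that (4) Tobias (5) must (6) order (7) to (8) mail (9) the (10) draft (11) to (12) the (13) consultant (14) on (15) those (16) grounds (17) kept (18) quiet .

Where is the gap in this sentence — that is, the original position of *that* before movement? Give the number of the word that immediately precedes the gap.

6

'that' is the direct object of 'order'. Fronting leaves a gap immediately after 'order':
The candidate that Tobias must order ___ to mail the draft to the consultant on those grounds kept quiet.
'order' is word 6.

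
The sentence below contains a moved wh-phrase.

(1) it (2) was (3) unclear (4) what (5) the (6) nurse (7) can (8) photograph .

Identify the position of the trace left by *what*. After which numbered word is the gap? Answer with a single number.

8

In situ: The nurse can photograph what.
The filler 'what' is interpreted as the direct object of 'photograph'. It moves to the left edge, and the trace sits right after 'photograph':
It was unclear what the nurse can photograph ___.
'photograph' is word 8.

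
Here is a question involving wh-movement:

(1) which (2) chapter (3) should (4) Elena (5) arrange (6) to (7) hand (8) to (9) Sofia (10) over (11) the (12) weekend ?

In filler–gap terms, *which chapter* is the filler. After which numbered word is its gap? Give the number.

7

In situ: Elena should arrange to hand which chapter to Sofia over the weekend.
'which chapter' functions as the direct object of 'hand'. Wh-movement fronts it, leaving a gap right after 'hand':
Which chapter should Elena arrange to hand ___ to Sofia over the weekend?
'hand' is word 7.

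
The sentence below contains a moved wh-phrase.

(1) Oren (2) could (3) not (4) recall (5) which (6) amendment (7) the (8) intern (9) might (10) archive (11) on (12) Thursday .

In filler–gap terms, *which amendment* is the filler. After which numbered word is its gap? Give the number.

10

In situ: The intern might archive which amendment on Thursday.
'which amendment' is the direct object of 'archive'. It moves to the left edge, and the trace sits right after 'archive':
Oren could not recall which amendment the intern might archive ___ on Thursday.
'archive' is word 10.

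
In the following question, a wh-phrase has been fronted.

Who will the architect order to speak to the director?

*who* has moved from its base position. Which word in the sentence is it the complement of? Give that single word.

Underlying clause: The architect will order who to speak to the director.
'who' functions as the direct object of 'order'. Wh-movement fronts it, leaving a gap right after 'order':
Who will the architect order ___ to speak to the director?

order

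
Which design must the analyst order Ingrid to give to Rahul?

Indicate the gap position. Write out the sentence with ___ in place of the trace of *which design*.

Which design must the analyst order Ingrid to give ___ to Rahul?

Before movement: The analyst must order Ingrid to give which design to Rahul.
'which design' is the direct object of 'give'. The gap is right after 'give'.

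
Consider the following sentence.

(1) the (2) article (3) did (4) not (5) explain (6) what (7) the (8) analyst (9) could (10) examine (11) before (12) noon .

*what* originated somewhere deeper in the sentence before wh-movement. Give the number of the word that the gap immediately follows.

10

Before movement: The analyst could examine what before noon.
The filler 'what' is interpreted as the direct object of 'examine'. Fronting leaves a gap immediately after 'examine':
The article did not explain what the analyst could examine ___ before noon.
'examine' is word 10.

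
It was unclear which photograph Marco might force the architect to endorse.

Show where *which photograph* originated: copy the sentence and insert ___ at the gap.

It was unclear which photograph Marco might force the architect to endorse ___.

Pre-movement form: Marco might force the architect to endorse which photograph.
The filler 'which photograph' is interpreted as the direct object of 'endorse'. The gap is right after 'endorse'.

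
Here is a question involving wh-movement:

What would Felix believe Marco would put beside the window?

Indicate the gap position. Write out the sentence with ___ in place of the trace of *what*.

Underlying clause: Felix would believe Marco would put what beside the window.
'what' is the direct object of 'put'. The gap is right after 'put'.

What would Felix believe Marco would put ___ beside the window?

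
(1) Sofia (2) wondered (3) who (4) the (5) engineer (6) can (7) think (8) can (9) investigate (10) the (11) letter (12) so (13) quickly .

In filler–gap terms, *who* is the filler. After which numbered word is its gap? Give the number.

In situ: The engineer can think who can investigate the letter so quickly.
'who' is the subject of the clause embedded under 'think'. Fronting leaves a gap immediately after 'think':
Sofia wondered who the engineer can think ___ can investigate the letter so quickly.
'think' is word 7.

7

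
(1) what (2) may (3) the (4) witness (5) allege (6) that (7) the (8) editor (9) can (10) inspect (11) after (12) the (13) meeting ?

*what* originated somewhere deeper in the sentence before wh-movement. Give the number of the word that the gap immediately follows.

10

In situ: The witness may allege that the editor can inspect what after the meeting.
The filler 'what' is interpreted as the direct object of 'inspect'. Fronting leaves a gap immediately after 'inspect':
What may the witness allege that the editor can inspect ___ after the meeting?
'inspect' is word 10.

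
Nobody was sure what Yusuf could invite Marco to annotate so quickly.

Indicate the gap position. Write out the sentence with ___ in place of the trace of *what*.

Underlying clause: Yusuf could invite Marco to annotate what so quickly.
'what' functions as the direct object of 'annotate'. The gap is right after 'annotate'.

Nobody was sure what Yusuf could invite Marco to annotate ___ so quickly.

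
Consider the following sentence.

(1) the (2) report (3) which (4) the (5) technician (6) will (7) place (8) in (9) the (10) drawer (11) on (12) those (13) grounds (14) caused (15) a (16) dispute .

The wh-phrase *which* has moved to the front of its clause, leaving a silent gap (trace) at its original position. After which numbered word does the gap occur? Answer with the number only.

7

The filler 'which' is interpreted as the direct object of 'place'. Fronting leaves a gap immediately after 'place':
The report which the technician will place ___ in the drawer on those grounds caused a dispute.
'place' is word 7.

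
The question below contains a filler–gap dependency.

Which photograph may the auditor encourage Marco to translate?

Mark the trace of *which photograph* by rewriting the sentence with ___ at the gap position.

In situ: The auditor may encourage Marco to translate which photograph.
'which photograph' is the direct object of 'translate'. The gap is right after 'translate'.

Which photograph may the auditor encourage Marco to translate ___?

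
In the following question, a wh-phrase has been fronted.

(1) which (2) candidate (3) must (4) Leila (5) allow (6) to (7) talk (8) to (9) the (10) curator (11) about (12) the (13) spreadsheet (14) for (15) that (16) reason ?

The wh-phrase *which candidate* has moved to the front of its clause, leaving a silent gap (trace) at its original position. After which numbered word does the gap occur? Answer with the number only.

Underlying clause: Leila must allow which candidate to talk to the curator about the spreadsheet for that reason.
The filler 'which candidate' is interpreted as the direct object of 'allow'. Fronting leaves a gap immediately after 'allow':
Which candidate must Leila allow ___ to talk to the curator about the spreadsheet for that reason?
'allow' is word 5.

5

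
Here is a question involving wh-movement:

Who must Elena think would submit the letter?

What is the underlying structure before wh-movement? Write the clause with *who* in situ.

The filler 'who' is interpreted as the subject of the clause embedded under 'think'. Fronting leaves a gap immediately after 'think':
Who must Elena think ___ would submit the letter?

Elena must think who would submit the letter.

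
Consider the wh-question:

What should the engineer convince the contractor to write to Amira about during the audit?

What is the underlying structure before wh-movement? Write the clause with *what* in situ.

The engineer should convince the contractor to write to Amira about what during the audit.

'what' is the object of the preposition 'about'. Wh-movement fronts it, leaving a gap right after 'about':
What should the engineer convince the contractor to write to Amira about ___ during the audit?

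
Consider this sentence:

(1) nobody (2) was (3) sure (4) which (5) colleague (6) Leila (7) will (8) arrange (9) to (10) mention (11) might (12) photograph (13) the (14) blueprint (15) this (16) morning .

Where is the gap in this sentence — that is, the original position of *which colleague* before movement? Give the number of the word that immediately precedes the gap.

10

In situ: Leila will arrange to mention which colleague might photograph the blueprint this morning.
'which colleague' functions as the subject of the clause embedded under 'mention'. Fronting leaves a gap immediately after 'mention':
Nobody was sure which colleague Leila will arrange to mention ___ might photograph the blueprint this morning.
'mention' is word 10.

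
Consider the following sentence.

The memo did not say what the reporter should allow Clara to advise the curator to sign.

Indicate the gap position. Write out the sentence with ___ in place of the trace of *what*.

Before movement: The reporter should allow Clara to advise the curator to sign what.
'what' functions as the direct object of 'sign'. The gap is right after 'sign'.

The memo did not say what the reporter should allow Clara to advise the curator to sign ___.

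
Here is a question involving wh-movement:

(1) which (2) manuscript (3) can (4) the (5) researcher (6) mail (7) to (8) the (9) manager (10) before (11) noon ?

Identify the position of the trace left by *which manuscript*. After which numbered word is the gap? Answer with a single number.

6

Before movement: The researcher can mail which manuscript to the manager before noon.
'which manuscript' functions as the direct object of 'mail'. It moves to the left edge, and the trace sits right after 'mail':
Which manuscript can the researcher mail ___ to the manager before noon?
'mail' is word 6.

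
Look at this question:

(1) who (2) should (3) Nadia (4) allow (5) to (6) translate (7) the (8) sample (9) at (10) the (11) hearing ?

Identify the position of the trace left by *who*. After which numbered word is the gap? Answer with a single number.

Before movement: Nadia should allow who to translate the sample at the hearing.
'who' is the direct object of 'allow'. It moves to the left edge, and the trace sits right after 'allow':
Who should Nadia allow ___ to translate the sample at the hearing?
'allow' is word 4.

4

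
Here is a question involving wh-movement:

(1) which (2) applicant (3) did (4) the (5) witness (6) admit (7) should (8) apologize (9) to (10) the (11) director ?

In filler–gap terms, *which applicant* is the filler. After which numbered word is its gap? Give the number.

Underlying clause: The witness did admit which applicant should apologize to the director.
The filler 'which applicant' is interpreted as the subject of the clause embedded under 'admit'. It moves to the left edge, and the trace sits right after 'admit':
Which applicant did the witness admit ___ should apologize to the director?
'admit' is word 6.

6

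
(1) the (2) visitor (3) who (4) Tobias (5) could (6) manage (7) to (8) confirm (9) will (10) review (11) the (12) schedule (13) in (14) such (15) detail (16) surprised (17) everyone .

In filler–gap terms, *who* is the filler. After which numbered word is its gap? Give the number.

8

'who' is the subject of the clause embedded under 'confirm'. It moves to the left edge, and the trace sits right after 'confirm':
The visitor who Tobias could manage to confirm ___ will review the schedule in such detail surprised everyone.
'confirm' is word 8.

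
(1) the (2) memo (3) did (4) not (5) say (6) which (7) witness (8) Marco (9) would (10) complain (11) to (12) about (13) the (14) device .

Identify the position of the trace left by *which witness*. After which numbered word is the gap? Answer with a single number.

11

In situ: Marco would complain to which witness about the device.
'which witness' functions as the object of the preposition 'to'. Wh-movement fronts it, leaving a gap right after 'to':
The memo did not say which witness Marco would complain to ___ about the device.
'to' is word 11.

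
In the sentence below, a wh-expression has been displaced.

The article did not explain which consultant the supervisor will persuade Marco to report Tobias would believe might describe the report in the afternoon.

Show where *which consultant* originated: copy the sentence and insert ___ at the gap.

The article did not explain which consultant the supervisor will persuade Marco to report Tobias would believe ___ might describe the report in the afternoon.

Underlying clause: The supervisor will persuade Marco to report Tobias would believe which consultant might describe the report in the afternoon.
'which consultant' functions as the subject of the clause embedded under 'believe'. The gap is right after 'believe'.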